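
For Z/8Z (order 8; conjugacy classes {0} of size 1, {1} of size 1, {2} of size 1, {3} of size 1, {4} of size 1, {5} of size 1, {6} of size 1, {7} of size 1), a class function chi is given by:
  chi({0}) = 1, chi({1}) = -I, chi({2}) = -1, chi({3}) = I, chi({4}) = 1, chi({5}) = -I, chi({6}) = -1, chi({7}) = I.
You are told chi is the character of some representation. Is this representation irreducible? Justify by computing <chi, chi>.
Irreducible: <chi, chi> = 1.

Proof sketch: <chi, chi> = (1/|G|) sum_C |C| * |chi(C)|^2 = (1/8)[1*|1|^2 + 1*|-I|^2 + 1*|-1|^2 + 1*|I|^2 + 1*|1|^2 + 1*|-I|^2 + 1*|-1|^2 + 1*|I|^2]
  = (1/8)[(1) + (1) + (1) + (1) + (1) + (1) + (1) + (1)] = 8/8 = 1.
(Exp terms are combined using exp(i*s)*conj(exp(i*t)) = exp(i*(s-t)), and sums of them are collapsed using the identity that for every m > 1 the m distinct m-th roots of unity sum to 0, e.g. 1 + exp(2*I*pi/3) + exp(-2*I*pi/3) = 0.)
A character is irreducible iff <chi, chi> = 1, so this representation is irreducible.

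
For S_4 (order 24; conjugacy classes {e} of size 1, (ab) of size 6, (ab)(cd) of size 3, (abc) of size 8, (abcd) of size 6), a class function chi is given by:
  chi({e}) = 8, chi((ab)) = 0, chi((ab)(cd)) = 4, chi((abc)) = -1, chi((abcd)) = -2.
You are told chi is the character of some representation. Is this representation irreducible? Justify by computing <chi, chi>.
Not irreducible (reducible): <chi, chi> = 6 > 1.

Argument: <chi, chi> = (1/|G|) sum_C |C| * |chi(C)|^2 = (1/24)[1*|8|^2 + 6*|0|^2 + 3*|4|^2 + 8*|-1|^2 + 6*|-2|^2]
  = (1/24)[(64) + (0) + (48) + (8) + (24)] = 144/24 = 6.
A character is irreducible iff <chi, chi> = 1, so this representation is reducible.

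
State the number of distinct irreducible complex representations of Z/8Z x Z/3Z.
24

Derivation: The number of irreducible complex representations of a finite group equals its number of conjugacy classes. Z/8Z x Z/3Z is abelian of order 24, so every element is its own conjugacy class: 24 classes, so Z/8Z x Z/3Z (order 24) has exactly 24 irreducible complex representations.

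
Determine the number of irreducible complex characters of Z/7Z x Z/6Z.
42

Explanation: The number of irreducible complex representations of a finite group equals its number of conjugacy classes. Z/7Z x Z/6Z is abelian of order 42, so every element is its own conjugacy class: 42 classes, so Z/7Z x Z/6Z (order 42) has exactly 42 irreducible complex representations.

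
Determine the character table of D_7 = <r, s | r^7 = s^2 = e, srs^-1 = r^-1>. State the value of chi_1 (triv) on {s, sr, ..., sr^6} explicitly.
Conjugacy classes: {e} of size 1, {r^1, r^6} of size 2, {r^2, r^5} of size 2, {r^3, r^4} of size 2, {s, sr, ..., sr^6} of size 7.
Character table:
  irrep \ class              {e} (size 1)  {r^1, r^6} (size 2)  {r^2, r^5} (size 2)  {r^3, r^4} (size 2)  {s, sr, ..., sr^6} (size 7)
  chi_1 (triv)               1             1                    1                    1                    1                          
  chi_2 (sign: r->1, s->-1)  1             1                    1                    1                    -1                         
  chi_3 (2d, j=1)            2             2*cos(2*pi/7)        -2*cos(3*pi/7)       -2*cos(pi/7)         0                          
  chi_4 (2d, j=2)            2             -2*cos(3*pi/7)       -2*cos(pi/7)         2*cos(2*pi/7)        0                          
  chi_5 (2d, j=3)            2             -2*cos(pi/7)         2*cos(2*pi/7)        -2*cos(3*pi/7)       0                          

Spot check: chi_1 (triv) on {s, sr, ..., sr^6} = 1.

Why: D_7 has order 2*7 = 14 with 5 conjugacy classes, hence 5 irreducibles. Sum of squared dims 1 + 1 + 4 + 4 + 4 = 14 = |G|. Linear characters come from the abelianisation; the 2-dimensional irreps have character r^k -> 2*cos(2*pi*j*k/7), reflections -> 0.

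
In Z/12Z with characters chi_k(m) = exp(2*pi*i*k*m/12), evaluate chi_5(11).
chi_5(11) = zeta_12^55 = exp(-5*I*pi/6)

Solution. chi_5(11) = zeta_12^(5*11) = zeta_12^55. Since zeta_12^12 = 1, this equals zeta_12^7 = exp(2*pi*i*7/12) = exp(-5*I*pi/6).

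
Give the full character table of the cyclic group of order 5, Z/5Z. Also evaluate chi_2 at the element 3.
Character table of Z/5Z (irreps indexed chi_0,...,chi_4 with chi_k(m) = zeta_5^(k*m), zeta_5 = exp(2*pi*i/5)):
  irrep \ class  {0} (size 1)  {1} (size 1)    {2} (size 1)    {3} (size 1)    {4} (size 1)  
  chi_0          1             1               1               1               1             
  chi_1          1             exp(2*I*pi/5)   exp(4*I*pi/5)   exp(-4*I*pi/5)  exp(-2*I*pi/5)
  chi_2          1             exp(4*I*pi/5)   exp(-2*I*pi/5)  exp(2*I*pi/5)   exp(-4*I*pi/5)
  chi_3          1             exp(-4*I*pi/5)  exp(2*I*pi/5)   exp(-2*I*pi/5)  exp(4*I*pi/5) 
  chi_4          1             exp(-2*I*pi/5)  exp(-4*I*pi/5)  exp(4*I*pi/5)   exp(2*I*pi/5) 

Spot check: chi_2(3) = zeta_5^(2*3) = zeta_5^6 = exp(2*I*pi/5).

Argument: Z/5Z is abelian, so all 5 irreducible complex representations are 1-dimensional. They are given by chi_k(m) = zeta_5^(k*m) for k = 0,...,4. Row orthogonality: sum_m chi_k(m) conj(chi_l(m)) = 5 * [k = l].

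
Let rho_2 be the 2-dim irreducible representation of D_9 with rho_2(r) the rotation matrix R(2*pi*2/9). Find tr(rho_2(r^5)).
chi_{rho_2}(r^5) = 2*cos(2*pi*2*5/9) = 2*cos(20*pi/9)

Why: rho_2(r^5) is rotation by angle 2*pi*2*5/9, whose trace is 2*cos(2*pi*2*5/9) = 2*cos(20*pi/9).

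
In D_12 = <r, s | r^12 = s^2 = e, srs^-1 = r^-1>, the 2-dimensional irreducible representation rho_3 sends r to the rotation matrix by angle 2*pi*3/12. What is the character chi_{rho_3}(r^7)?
chi_{rho_3}(r^7) = 2*cos(2*pi*3*7/12) = 0

Reasoning: rho_3(r^7) is rotation by angle 2*pi*3*7/12, whose trace is 2*cos(2*pi*3*7/12) = 0.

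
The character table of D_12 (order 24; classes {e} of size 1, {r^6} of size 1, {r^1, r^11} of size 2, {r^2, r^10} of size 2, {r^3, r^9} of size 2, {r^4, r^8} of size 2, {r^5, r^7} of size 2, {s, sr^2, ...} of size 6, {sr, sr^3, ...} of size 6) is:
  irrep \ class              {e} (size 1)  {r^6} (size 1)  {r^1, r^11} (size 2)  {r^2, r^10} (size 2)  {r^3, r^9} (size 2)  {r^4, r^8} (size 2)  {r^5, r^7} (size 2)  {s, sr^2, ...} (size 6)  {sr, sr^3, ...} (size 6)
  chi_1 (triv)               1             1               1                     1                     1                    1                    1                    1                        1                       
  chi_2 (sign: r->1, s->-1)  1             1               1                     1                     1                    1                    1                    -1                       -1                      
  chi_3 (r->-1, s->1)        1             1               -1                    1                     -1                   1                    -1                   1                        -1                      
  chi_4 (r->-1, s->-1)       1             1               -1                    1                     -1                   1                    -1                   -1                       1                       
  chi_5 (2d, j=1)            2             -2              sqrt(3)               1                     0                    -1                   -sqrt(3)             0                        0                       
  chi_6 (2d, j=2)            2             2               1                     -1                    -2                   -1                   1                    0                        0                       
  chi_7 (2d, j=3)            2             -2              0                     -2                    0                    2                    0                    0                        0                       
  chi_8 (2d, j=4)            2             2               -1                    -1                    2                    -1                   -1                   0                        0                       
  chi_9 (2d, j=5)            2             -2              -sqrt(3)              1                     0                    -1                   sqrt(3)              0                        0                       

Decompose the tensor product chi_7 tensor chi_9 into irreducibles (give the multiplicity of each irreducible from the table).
chi_7 tensor chi_9 = chi_6 + chi_8 (all other irreducibles have multiplicity 0).

Derivation: The character of a tensor product is the pointwise product (chi_7 * chi_9)(C) = chi_7(C) * chi_9(C):
  {e}: (2)*(2), {r^6}: (-2)*(-2), {r^1, r^11}: (0)*(-sqrt(3)), {r^2, r^10}: (-2)*(1), {r^3, r^9}: (0)*(0), {r^4, r^8}: (2)*(-1), {r^5, r^7}: (0)*(sqrt(3)), {s, sr^2, ...}: (0)*(0), {sr, sr^3, ...}: (0)*(0)
so (chi_7 * chi_9) takes values
  {e} -> 4, {r^6} -> 4, {r^1, r^11} -> 0, {r^2, r^10} -> -2, {r^3, r^9} -> 0, {r^4, r^8} -> -2, {r^5, r^7} -> 0, {s, sr^2, ...} -> 0, {sr, sr^3, ...} -> 0.
Now take the inner product of this character with each irreducible chi from the table, <chi_7*chi_9, chi> = (1/24) sum_C |C| (chi_7*chi_9)(C) conj(chi(C)):
  <chi_7*chi_9, chi_1> = (1/24)[1*(4)*conj(1) + 1*(4)*conj(1) + 2*(0)*conj(1) + 2*(-2)*conj(1) + 2*(0)*conj(1) + 2*(-2)*conj(1) + 2*(0)*conj(1) + 6*(0)*conj(1) + 6*(0)*conj(1)]
      = (1/24)[(4) + (4) + (0) + (-4) + (0) + (-4) + (0) + (0) + (0)] = 0/24 = 0
  <chi_7*chi_9, chi_2> = (1/24)[1*(4)*conj(1) + 1*(4)*conj(1) + 2*(0)*conj(1) + 2*(-2)*conj(1) + 2*(0)*conj(1) + 2*(-2)*conj(1) + 2*(0)*conj(1) + 6*(0)*conj(-1) + 6*(0)*conj(-1)]
      = (1/24)[(4) + (4) + (0) + (-4) + (0) + (-4) + (0) + (0) + (0)] = 0/24 = 0
  <chi_7*chi_9, chi_3> = (1/24)[1*(4)*conj(1) + 1*(4)*conj(1) + 2*(0)*conj(-1) + 2*(-2)*conj(1) + 2*(0)*conj(-1) + 2*(-2)*conj(1) + 2*(0)*conj(-1) + 6*(0)*conj(1) + 6*(0)*conj(-1)]
      = (1/24)[(4) + (4) + (0) + (-4) + (0) + (-4) + (0) + (0) + (0)] = 0/24 = 0
  <chi_7*chi_9, chi_4> = (1/24)[1*(4)*conj(1) + 1*(4)*conj(1) + 2*(0)*conj(-1) + 2*(-2)*conj(1) + 2*(0)*conj(-1) + 2*(-2)*conj(1) + 2*(0)*conj(-1) + 6*(0)*conj(-1) + 6*(0)*conj(1)]
      = (1/24)[(4) + (4) + (0) + (-4) + (0) + (-4) + (0) + (0) + (0)] = 0/24 = 0
  <chi_7*chi_9, chi_5> = (1/24)[1*(4)*conj(2) + 1*(4)*conj(-2) + 2*(0)*conj(sqrt(3)) + 2*(-2)*conj(1) + 2*(0)*conj(0) + 2*(-2)*conj(-1) + 2*(0)*conj(-sqrt(3)) + 6*(0)*conj(0) + 6*(0)*conj(0)]
      = (1/24)[(8) + (-8) + (0) + (-4) + (0) + (4) + (0) + (0) + (0)] = 0/24 = 0
  <chi_7*chi_9, chi_6> = (1/24)[1*(4)*conj(2) + 1*(4)*conj(2) + 2*(0)*conj(1) + 2*(-2)*conj(-1) + 2*(0)*conj(-2) + 2*(-2)*conj(-1) + 2*(0)*conj(1) + 6*(0)*conj(0) + 6*(0)*conj(0)]
      = (1/24)[(8) + (8) + (0) + (4) + (0) + (4) + (0) + (0) + (0)] = 24/24 = 1
  <chi_7*chi_9, chi_7> = (1/24)[1*(4)*conj(2) + 1*(4)*conj(-2) + 2*(0)*conj(0) + 2*(-2)*conj(-2) + 2*(0)*conj(0) + 2*(-2)*conj(2) + 2*(0)*conj(0) + 6*(0)*conj(0) + 6*(0)*conj(0)]
      = (1/24)[(8) + (-8) + (0) + (8) + (0) + (-8) + (0) + (0) + (0)] = 0/24 = 0
  <chi_7*chi_9, chi_8> = (1/24)[1*(4)*conj(2) + 1*(4)*conj(2) + 2*(0)*conj(-1) + 2*(-2)*conj(-1) + 2*(0)*conj(2) + 2*(-2)*conj(-1) + 2*(0)*conj(-1) + 6*(0)*conj(0) + 6*(0)*conj(0)]
      = (1/24)[(8) + (8) + (0) + (4) + (0) + (4) + (0) + (0) + (0)] = 24/24 = 1
  <chi_7*chi_9, chi_9> = (1/24)[1*(4)*conj(2) + 1*(4)*conj(-2) + 2*(0)*conj(-sqrt(3)) + 2*(-2)*conj(1) + 2*(0)*conj(0) + 2*(-2)*conj(-1) + 2*(0)*conj(sqrt(3)) + 6*(0)*conj(0) + 6*(0)*conj(0)]
      = (1/24)[(8) + (-8) + (0) + (-4) + (0) + (4) + (0) + (0) + (0)] = 0/24 = 0
Hence the multiplicities are chi_6: 1, chi_8: 1. Dimension check: dim(chi_7)*dim(chi_9) = 2*2 = 4 and sum (mult * dim) = 1*2 + 1*2 = 4.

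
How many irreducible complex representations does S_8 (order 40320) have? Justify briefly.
22

Justification: The number of irreducible complex representations of a finite group equals its number of conjugacy classes. Conjugacy classes in S_8 correspond to cycle types, i.e. partitions of 8; there are p(8) = 22 of them, so S_8 (order 40320) has exactly 22 irreducible complex representations.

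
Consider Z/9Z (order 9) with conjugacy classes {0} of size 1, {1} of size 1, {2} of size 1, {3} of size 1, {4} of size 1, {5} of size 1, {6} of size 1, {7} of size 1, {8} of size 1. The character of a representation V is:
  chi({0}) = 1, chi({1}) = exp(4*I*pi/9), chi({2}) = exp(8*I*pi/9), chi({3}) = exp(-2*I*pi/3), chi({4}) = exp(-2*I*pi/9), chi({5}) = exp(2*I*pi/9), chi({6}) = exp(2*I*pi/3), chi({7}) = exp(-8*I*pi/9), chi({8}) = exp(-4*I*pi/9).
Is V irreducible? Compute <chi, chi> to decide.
Irreducible: <chi, chi> = 1.

Reasoning: <chi, chi> = (1/|G|) sum_C |C| * |chi(C)|^2 = (1/9)[1*|1|^2 + 1*|exp(4*I*pi/9)|^2 + 1*|exp(8*I*pi/9)|^2 + 1*|exp(-2*I*pi/3)|^2 + 1*|exp(-2*I*pi/9)|^2 + 1*|exp(2*I*pi/9)|^2 + 1*|exp(2*I*pi/3)|^2 + 1*|exp(-8*I*pi/9)|^2 + 1*|exp(-4*I*pi/9)|^2]
  = (1/9)[(1) + (1) + (1) + (1) + (1) + (1) + (1) + (1) + (1)] = 9/9 = 1.
(Exp terms are combined using exp(i*s)*conj(exp(i*t)) = exp(i*(s-t)), and sums of them are collapsed using the identity that for every m > 1 the m distinct m-th roots of unity sum to 0, e.g. 1 + exp(2*I*pi/3) + exp(-2*I*pi/3) = 0.)
A character is irreducible iff <chi, chi> = 1, so this representation is irreducible.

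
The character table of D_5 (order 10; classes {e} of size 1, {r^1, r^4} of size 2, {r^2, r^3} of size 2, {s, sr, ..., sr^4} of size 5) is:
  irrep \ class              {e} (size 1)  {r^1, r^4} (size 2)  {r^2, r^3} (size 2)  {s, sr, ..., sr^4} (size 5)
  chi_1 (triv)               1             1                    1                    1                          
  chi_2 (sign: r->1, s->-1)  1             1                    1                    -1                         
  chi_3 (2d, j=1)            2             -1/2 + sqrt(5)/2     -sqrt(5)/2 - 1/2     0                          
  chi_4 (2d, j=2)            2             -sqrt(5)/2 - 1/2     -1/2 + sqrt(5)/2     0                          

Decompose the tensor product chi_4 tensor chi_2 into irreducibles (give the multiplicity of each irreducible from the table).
chi_4 tensor chi_2 = chi_4 (all other irreducibles have multiplicity 0).

Working: The character of a tensor product is the pointwise product (chi_4 * chi_2)(C) = chi_4(C) * chi_2(C):
  {e}: (2)*(1), {r^1, r^4}: (-sqrt(5)/2 - 1/2)*(1), {r^2, r^3}: (-1/2 + sqrt(5)/2)*(1), {s, sr, ..., sr^4}: (0)*(-1)
so (chi_4 * chi_2) takes values
  {e} -> 2, {r^1, r^4} -> -sqrt(5)/2 - 1/2, {r^2, r^3} -> -1/2 + sqrt(5)/2, {s, sr, ..., sr^4} -> 0.
Now take the inner product of this character with each irreducible chi from the table, <chi_4*chi_2, chi> = (1/10) sum_C |C| (chi_4*chi_2)(C) conj(chi(C)):
  <chi_4*chi_2, chi_1> = (1/10)[1*(2)*conj(1) + 2*(-sqrt(5)/2 - 1/2)*conj(1) + 2*(-1/2 + sqrt(5)/2)*conj(1) + 5*(0)*conj(1)]
      = (1/10)[(2) + (-sqrt(5) - 1) + (-1 + sqrt(5)) + (0)] = 0/10 = 0
  <chi_4*chi_2, chi_2> = (1/10)[1*(2)*conj(1) + 2*(-sqrt(5)/2 - 1/2)*conj(1) + 2*(-1/2 + sqrt(5)/2)*conj(1) + 5*(0)*conj(-1)]
      = (1/10)[(2) + (-sqrt(5) - 1) + (-1 + sqrt(5)) + (0)] = 0/10 = 0
  <chi_4*chi_2, chi_3> = (1/10)[1*(2)*conj(2) + 2*(-sqrt(5)/2 - 1/2)*conj(-1/2 + sqrt(5)/2) + 2*(-1/2 + sqrt(5)/2)*conj(-sqrt(5)/2 - 1/2) + 5*(0)*conj(0)]
      = (1/10)[(4) + (-2) + (-2) + (0)] = 0/10 = 0
  <chi_4*chi_2, chi_4> = (1/10)[1*(2)*conj(2) + 2*(-sqrt(5)/2 - 1/2)*conj(-sqrt(5)/2 - 1/2) + 2*(-1/2 + sqrt(5)/2)*conj(-1/2 + sqrt(5)/2) + 5*(0)*conj(0)]
      = (1/10)[(4) + (sqrt(5) + 3) + (3 - sqrt(5)) + (0)] = 10/10 = 1
Hence the multiplicities are chi_4: 1. Dimension check: dim(chi_4)*dim(chi_2) = 2*1 = 2 and sum (mult * dim) = 1*2 = 2.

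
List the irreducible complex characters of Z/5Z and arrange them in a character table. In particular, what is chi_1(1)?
Character table of Z/5Z (irreps indexed chi_0,...,chi_4 with chi_k(m) = zeta_5^(k*m), zeta_5 = exp(2*pi*i/5)):
  irrep \ class  {0} (size 1)  {1} (size 1)    {2} (size 1)    {3} (size 1)    {4} (size 1)  
  chi_0          1             1               1               1               1             
  chi_1          1             exp(2*I*pi/5)   exp(4*I*pi/5)   exp(-4*I*pi/5)  exp(-2*I*pi/5)
  chi_2          1             exp(4*I*pi/5)   exp(-2*I*pi/5)  exp(2*I*pi/5)   exp(-4*I*pi/5)
  chi_3          1             exp(-4*I*pi/5)  exp(2*I*pi/5)   exp(-2*I*pi/5)  exp(4*I*pi/5) 
  chi_4          1             exp(-2*I*pi/5)  exp(-4*I*pi/5)  exp(4*I*pi/5)   exp(2*I*pi/5) 

Spot check: chi_1(1) = zeta_5^(1*1) = zeta_5^1 = exp(2*I*pi/5).

Details: Z/5Z is abelian, so all 5 irreducible complex representations are 1-dimensional. They are given by chi_k(m) = zeta_5^(k*m) for k = 0,...,4. Row orthogonality: sum_m chi_k(m) conj(chi_l(m)) = 5 * [k = l].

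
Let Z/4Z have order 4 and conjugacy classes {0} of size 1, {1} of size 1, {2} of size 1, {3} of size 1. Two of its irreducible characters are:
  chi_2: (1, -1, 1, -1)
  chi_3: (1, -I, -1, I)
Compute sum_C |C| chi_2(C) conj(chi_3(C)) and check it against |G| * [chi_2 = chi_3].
Sum = 0; so <chi_2, chi_3> = 0 (distinct irreducibles are orthogonal).

Why: Compute term by term over conjugacy classes (|C| * chi_2(C) * conj(chi_3(C))):
  1*(1)*conj(1) + 1*(-1)*conj(-I) + 1*(1)*conj(-1) + 1*(-1)*conj(I)
  = (1) + (-I) + (-1) + (I)
  = 0.
(Exp terms are combined using exp(i*s)*conj(exp(i*t)) = exp(i*(s-t)), and sums of them are collapsed using the identity that for every m > 1 the m distinct m-th roots of unity sum to 0, e.g. 1 + exp(2*I*pi/3) + exp(-2*I*pi/3) = 0.)
Dividing by |G| = 4 gives 0/4 = 0, matching the row-orthogonality relation <chi_2, chi_3> = [chi_2 = chi_3].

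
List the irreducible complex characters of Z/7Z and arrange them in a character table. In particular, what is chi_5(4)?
Character table of Z/7Z (irreps indexed chi_0,...,chi_6 with chi_k(m) = zeta_7^(k*m), zeta_7 = exp(2*pi*i/7)):
  irrep \ class  {0} (size 1)  {1} (size 1)    {2} (size 1)    {3} (size 1)    {4} (size 1)    {5} (size 1)    {6} (size 1)  
  chi_0          1             1               1               1               1               1               1             
  chi_1          1             exp(2*I*pi/7)   exp(4*I*pi/7)   exp(6*I*pi/7)   exp(-6*I*pi/7)  exp(-4*I*pi/7)  exp(-2*I*pi/7)
  chi_2          1             exp(4*I*pi/7)   exp(-6*I*pi/7)  exp(-2*I*pi/7)  exp(2*I*pi/7)   exp(6*I*pi/7)   exp(-4*I*pi/7)
  chi_3          1             exp(6*I*pi/7)   exp(-2*I*pi/7)  exp(4*I*pi/7)   exp(-4*I*pi/7)  exp(2*I*pi/7)   exp(-6*I*pi/7)
  chi_4          1             exp(-6*I*pi/7)  exp(2*I*pi/7)   exp(-4*I*pi/7)  exp(4*I*pi/7)   exp(-2*I*pi/7)  exp(6*I*pi/7) 
  chi_5          1             exp(-4*I*pi/7)  exp(6*I*pi/7)   exp(2*I*pi/7)   exp(-2*I*pi/7)  exp(-6*I*pi/7)  exp(4*I*pi/7) 
  chi_6          1             exp(-2*I*pi/7)  exp(-4*I*pi/7)  exp(-6*I*pi/7)  exp(6*I*pi/7)   exp(4*I*pi/7)   exp(2*I*pi/7) 

Spot check: chi_5(4) = zeta_7^(5*4) = zeta_7^20 = exp(-2*I*pi/7).

Why: Z/7Z is abelian, so all 7 irreducible complex representations are 1-dimensional. They are given by chi_k(m) = zeta_7^(k*m) for k = 0,...,6. Row orthogonality: sum_m chi_k(m) conj(chi_l(m)) = 7 * [k = l].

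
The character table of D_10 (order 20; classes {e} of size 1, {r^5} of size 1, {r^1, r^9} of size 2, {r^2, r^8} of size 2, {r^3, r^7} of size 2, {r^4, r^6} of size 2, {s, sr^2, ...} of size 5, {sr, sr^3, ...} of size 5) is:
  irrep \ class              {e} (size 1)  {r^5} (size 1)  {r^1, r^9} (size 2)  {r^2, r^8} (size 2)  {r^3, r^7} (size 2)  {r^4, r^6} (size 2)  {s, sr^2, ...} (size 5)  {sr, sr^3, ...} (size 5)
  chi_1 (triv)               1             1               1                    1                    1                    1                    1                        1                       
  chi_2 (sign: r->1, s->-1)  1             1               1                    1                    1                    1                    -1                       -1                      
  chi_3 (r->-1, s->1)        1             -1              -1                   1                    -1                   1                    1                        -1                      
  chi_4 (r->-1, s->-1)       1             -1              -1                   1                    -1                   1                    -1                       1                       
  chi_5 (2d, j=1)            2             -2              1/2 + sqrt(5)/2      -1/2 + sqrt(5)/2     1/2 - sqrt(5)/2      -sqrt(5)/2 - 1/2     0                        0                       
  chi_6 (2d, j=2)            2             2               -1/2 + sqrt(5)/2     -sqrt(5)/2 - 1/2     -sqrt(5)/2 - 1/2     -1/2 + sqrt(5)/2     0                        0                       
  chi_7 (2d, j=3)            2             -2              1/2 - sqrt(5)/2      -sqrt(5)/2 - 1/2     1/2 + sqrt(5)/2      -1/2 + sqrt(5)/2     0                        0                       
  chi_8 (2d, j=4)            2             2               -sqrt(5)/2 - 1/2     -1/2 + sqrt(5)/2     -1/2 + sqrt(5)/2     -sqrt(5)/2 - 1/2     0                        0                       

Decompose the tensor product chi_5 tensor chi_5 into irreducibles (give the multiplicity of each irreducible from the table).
chi_5 tensor chi_5 = chi_1 + chi_2 + chi_6 (all other irreducibles have multiplicity 0).

Why: The character of a tensor product is the pointwise product (chi_5 * chi_5)(C) = chi_5(C) * chi_5(C):
  {e}: (2)*(2), {r^5}: (-2)*(-2), {r^1, r^9}: (1/2 + sqrt(5)/2)*(1/2 + sqrt(5)/2), {r^2, r^8}: (-1/2 + sqrt(5)/2)*(-1/2 + sqrt(5)/2), {r^3, r^7}: (1/2 - sqrt(5)/2)*(1/2 - sqrt(5)/2), {r^4, r^6}: (-sqrt(5)/2 - 1/2)*(-sqrt(5)/2 - 1/2), {s, sr^2, ...}: (0)*(0), {sr, sr^3, ...}: (0)*(0)
so (chi_5 * chi_5) takes values
  {e} -> 4, {r^5} -> 4, {r^1, r^9} -> sqrt(5)/2 + 3/2, {r^2, r^8} -> 3/2 - sqrt(5)/2, {r^3, r^7} -> 3/2 - sqrt(5)/2, {r^4, r^6} -> sqrt(5)/2 + 3/2, {s, sr^2, ...} -> 0, {sr, sr^3, ...} -> 0.
Now take the inner product of this character with each irreducible chi from the table, <chi_5*chi_5, chi> = (1/20) sum_C |C| (chi_5*chi_5)(C) conj(chi(C)):
  <chi_5*chi_5, chi_1> = (1/20)[1*(4)*conj(1) + 1*(4)*conj(1) + 2*(sqrt(5)/2 + 3/2)*conj(1) + 2*(3/2 - sqrt(5)/2)*conj(1) + 2*(3/2 - sqrt(5)/2)*conj(1) + 2*(sqrt(5)/2 + 3/2)*conj(1) + 5*(0)*conj(1) + 5*(0)*conj(1)]
      = (1/20)[(4) + (4) + (sqrt(5) + 3) + (3 - sqrt(5)) + (3 - sqrt(5)) + (sqrt(5) + 3) + (0) + (0)] = 20/20 = 1
  <chi_5*chi_5, chi_2> = (1/20)[1*(4)*conj(1) + 1*(4)*conj(1) + 2*(sqrt(5)/2 + 3/2)*conj(1) + 2*(3/2 - sqrt(5)/2)*conj(1) + 2*(3/2 - sqrt(5)/2)*conj(1) + 2*(sqrt(5)/2 + 3/2)*conj(1) + 5*(0)*conj(-1) + 5*(0)*conj(-1)]
      = (1/20)[(4) + (4) + (sqrt(5) + 3) + (3 - sqrt(5)) + (3 - sqrt(5)) + (sqrt(5) + 3) + (0) + (0)] = 20/20 = 1
  <chi_5*chi_5, chi_3> = (1/20)[1*(4)*conj(1) + 1*(4)*conj(-1) + 2*(sqrt(5)/2 + 3/2)*conj(-1) + 2*(3/2 - sqrt(5)/2)*conj(1) + 2*(3/2 - sqrt(5)/2)*conj(-1) + 2*(sqrt(5)/2 + 3/2)*conj(1) + 5*(0)*conj(1) + 5*(0)*conj(-1)]
      = (1/20)[(4) + (-4) + (-3 - sqrt(5)) + (3 - sqrt(5)) + (-3 + sqrt(5)) + (sqrt(5) + 3) + (0) + (0)] = 0/20 = 0
  <chi_5*chi_5, chi_4> = (1/20)[1*(4)*conj(1) + 1*(4)*conj(-1) + 2*(sqrt(5)/2 + 3/2)*conj(-1) + 2*(3/2 - sqrt(5)/2)*conj(1) + 2*(3/2 - sqrt(5)/2)*conj(-1) + 2*(sqrt(5)/2 + 3/2)*conj(1) + 5*(0)*conj(-1) + 5*(0)*conj(1)]
      = (1/20)[(4) + (-4) + (-3 - sqrt(5)) + (3 - sqrt(5)) + (-3 + sqrt(5)) + (sqrt(5) + 3) + (0) + (0)] = 0/20 = 0
  <chi_5*chi_5, chi_5> = (1/20)[1*(4)*conj(2) + 1*(4)*conj(-2) + 2*(sqrt(5)/2 + 3/2)*conj(1/2 + sqrt(5)/2) + 2*(3/2 - sqrt(5)/2)*conj(-1/2 + sqrt(5)/2) + 2*(3/2 - sqrt(5)/2)*conj(1/2 - sqrt(5)/2) + 2*(sqrt(5)/2 + 3/2)*conj(-sqrt(5)/2 - 1/2) + 5*(0)*conj(0) + 5*(0)*conj(0)]
      = (1/20)[(8) + (-8) + (4 + 2*sqrt(5)) + (-4 + 2*sqrt(5)) + (4 - 2*sqrt(5)) + (-2*sqrt(5) - 4) + (0) + (0)] = 0/20 = 0
  <chi_5*chi_5, chi_6> = (1/20)[1*(4)*conj(2) + 1*(4)*conj(2) + 2*(sqrt(5)/2 + 3/2)*conj(-1/2 + sqrt(5)/2) + 2*(3/2 - sqrt(5)/2)*conj(-sqrt(5)/2 - 1/2) + 2*(3/2 - sqrt(5)/2)*conj(-sqrt(5)/2 - 1/2) + 2*(sqrt(5)/2 + 3/2)*conj(-1/2 + sqrt(5)/2) + 5*(0)*conj(0) + 5*(0)*conj(0)]
      = (1/20)[(8) + (8) + (1 + sqrt(5)) + (1 - sqrt(5)) + (1 - sqrt(5)) + (1 + sqrt(5)) + (0) + (0)] = 20/20 = 1
  <chi_5*chi_5, chi_7> = (1/20)[1*(4)*conj(2) + 1*(4)*conj(-2) + 2*(sqrt(5)/2 + 3/2)*conj(1/2 - sqrt(5)/2) + 2*(3/2 - sqrt(5)/2)*conj(-sqrt(5)/2 - 1/2) + 2*(3/2 - sqrt(5)/2)*conj(1/2 + sqrt(5)/2) + 2*(sqrt(5)/2 + 3/2)*conj(-1/2 + sqrt(5)/2) + 5*(0)*conj(0) + 5*(0)*conj(0)]
      = (1/20)[(8) + (-8) + (-sqrt(5) - 1) + (1 - sqrt(5)) + (-1 + sqrt(5)) + (1 + sqrt(5)) + (0) + (0)] = 0/20 = 0
  <chi_5*chi_5, chi_8> = (1/20)[1*(4)*conj(2) + 1*(4)*conj(2) + 2*(sqrt(5)/2 + 3/2)*conj(-sqrt(5)/2 - 1/2) + 2*(3/2 - sqrt(5)/2)*conj(-1/2 + sqrt(5)/2) + 2*(3/2 - sqrt(5)/2)*conj(-1/2 + sqrt(5)/2) + 2*(sqrt(5)/2 + 3/2)*conj(-sqrt(5)/2 - 1/2) + 5*(0)*conj(0) + 5*(0)*conj(0)]
      = (1/20)[(8) + (8) + (-2*sqrt(5) - 4) + (-4 + 2*sqrt(5)) + (-4 + 2*sqrt(5)) + (-2*sqrt(5) - 4) + (0) + (0)] = 0/20 = 0
Hence the multiplicities are chi_1: 1, chi_2: 1, chi_6: 1. Dimension check: dim(chi_5)*dim(chi_5) = 2*2 = 4 and sum (mult * dim) = 1*1 + 1*1 + 1*2 = 4.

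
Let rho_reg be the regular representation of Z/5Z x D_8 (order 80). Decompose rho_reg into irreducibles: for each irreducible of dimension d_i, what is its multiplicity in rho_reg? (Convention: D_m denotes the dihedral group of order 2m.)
Each irreducible V_i of dimension d_i appears with multiplicity d_i, i.e. rho_reg = (direct sum over all irreducibles V_i) d_i V_i. The irreducible dimensions for Z/5Z x D_8 are 1, 1, 1, 1, 1, 1, 1, 1, 1, 1, 1, 1, 1, 1, 1, 1, 1, 1, 1, 1, 2, 2, 2, 2, 2, 2, 2, 2, 2, 2, 2, 2, 2, 2, 2: 20 irreducibles of dimension 1, each with multiplicity 1; 15 irreducibles of dimension 2, each with multiplicity 2. Total dimension 20*1*1 + 15*2*2 = 80 = |G|.

Details: General theorem: in the regular representation of a finite group G, each irreducible appears with multiplicity equal to its dimension. Check: dim(rho_reg) = sum d_i^2 = 1 + 1 + 1 + 1 + 1 + 1 + 1 + 1 + 1 + 1 + 1 + 1 + 1 + 1 + 1 + 1 + 1 + 1 + 1 + 1 + 4 + 4 + 4 + 4 + 4 + 4 + 4 + 4 + 4 + 4 + 4 + 4 + 4 + 4 + 4 = 80 = |G|.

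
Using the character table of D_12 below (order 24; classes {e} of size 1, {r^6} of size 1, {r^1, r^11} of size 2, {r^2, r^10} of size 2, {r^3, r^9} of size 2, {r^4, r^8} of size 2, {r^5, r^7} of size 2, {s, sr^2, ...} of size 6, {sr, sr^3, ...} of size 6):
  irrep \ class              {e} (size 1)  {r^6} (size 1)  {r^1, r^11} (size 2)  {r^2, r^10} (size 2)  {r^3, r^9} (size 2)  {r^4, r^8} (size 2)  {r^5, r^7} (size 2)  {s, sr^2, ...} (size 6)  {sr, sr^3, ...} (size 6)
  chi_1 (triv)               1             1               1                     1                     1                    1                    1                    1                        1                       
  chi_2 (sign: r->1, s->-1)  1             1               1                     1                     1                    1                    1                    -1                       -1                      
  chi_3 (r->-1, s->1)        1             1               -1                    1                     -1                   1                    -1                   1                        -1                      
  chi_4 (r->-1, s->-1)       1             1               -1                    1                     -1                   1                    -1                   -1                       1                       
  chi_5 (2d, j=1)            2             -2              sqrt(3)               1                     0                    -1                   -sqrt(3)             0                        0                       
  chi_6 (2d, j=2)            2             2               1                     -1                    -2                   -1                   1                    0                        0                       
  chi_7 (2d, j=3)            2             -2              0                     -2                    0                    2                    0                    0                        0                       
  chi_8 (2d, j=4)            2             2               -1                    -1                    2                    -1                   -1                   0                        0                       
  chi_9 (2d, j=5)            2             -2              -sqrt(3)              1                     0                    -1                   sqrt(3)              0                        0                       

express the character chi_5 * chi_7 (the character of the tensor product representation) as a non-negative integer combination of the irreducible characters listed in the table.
chi_5 tensor chi_7 = chi_6 + chi_8 (all other irreducibles have multiplicity 0).

Details: The character of a tensor product is the pointwise product (chi_5 * chi_7)(C) = chi_5(C) * chi_7(C):
  {e}: (2)*(2), {r^6}: (-2)*(-2), {r^1, r^11}: (sqrt(3))*(0), {r^2, r^10}: (1)*(-2), {r^3, r^9}: (0)*(0), {r^4, r^8}: (-1)*(2), {r^5, r^7}: (-sqrt(3))*(0), {s, sr^2, ...}: (0)*(0), {sr, sr^3, ...}: (0)*(0)
so (chi_5 * chi_7) takes values
  {e} -> 4, {r^6} -> 4, {r^1, r^11} -> 0, {r^2, r^10} -> -2, {r^3, r^9} -> 0, {r^4, r^8} -> -2, {r^5, r^7} -> 0, {s, sr^2, ...} -> 0, {sr, sr^3, ...} -> 0.
Now take the inner product of this character with each irreducible chi from the table, <chi_5*chi_7, chi> = (1/24) sum_C |C| (chi_5*chi_7)(C) conj(chi(C)):
  <chi_5*chi_7, chi_1> = (1/24)[1*(4)*conj(1) + 1*(4)*conj(1) + 2*(0)*conj(1) + 2*(-2)*conj(1) + 2*(0)*conj(1) + 2*(-2)*conj(1) + 2*(0)*conj(1) + 6*(0)*conj(1) + 6*(0)*conj(1)]
      = (1/24)[(4) + (4) + (0) + (-4) + (0) + (-4) + (0) + (0) + (0)] = 0/24 = 0
  <chi_5*chi_7, chi_2> = (1/24)[1*(4)*conj(1) + 1*(4)*conj(1) + 2*(0)*conj(1) + 2*(-2)*conj(1) + 2*(0)*conj(1) + 2*(-2)*conj(1) + 2*(0)*conj(1) + 6*(0)*conj(-1) + 6*(0)*conj(-1)]
      = (1/24)[(4) + (4) + (0) + (-4) + (0) + (-4) + (0) + (0) + (0)] = 0/24 = 0
  <chi_5*chi_7, chi_3> = (1/24)[1*(4)*conj(1) + 1*(4)*conj(1) + 2*(0)*conj(-1) + 2*(-2)*conj(1) + 2*(0)*conj(-1) + 2*(-2)*conj(1) + 2*(0)*conj(-1) + 6*(0)*conj(1) + 6*(0)*conj(-1)]
      = (1/24)[(4) + (4) + (0) + (-4) + (0) + (-4) + (0) + (0) + (0)] = 0/24 = 0
  <chi_5*chi_7, chi_4> = (1/24)[1*(4)*conj(1) + 1*(4)*conj(1) + 2*(0)*conj(-1) + 2*(-2)*conj(1) + 2*(0)*conj(-1) + 2*(-2)*conj(1) + 2*(0)*conj(-1) + 6*(0)*conj(-1) + 6*(0)*conj(1)]
      = (1/24)[(4) + (4) + (0) + (-4) + (0) + (-4) + (0) + (0) + (0)] = 0/24 = 0
  <chi_5*chi_7, chi_5> = (1/24)[1*(4)*conj(2) + 1*(4)*conj(-2) + 2*(0)*conj(sqrt(3)) + 2*(-2)*conj(1) + 2*(0)*conj(0) + 2*(-2)*conj(-1) + 2*(0)*conj(-sqrt(3)) + 6*(0)*conj(0) + 6*(0)*conj(0)]
      = (1/24)[(8) + (-8) + (0) + (-4) + (0) + (4) + (0) + (0) + (0)] = 0/24 = 0
  <chi_5*chi_7, chi_6> = (1/24)[1*(4)*conj(2) + 1*(4)*conj(2) + 2*(0)*conj(1) + 2*(-2)*conj(-1) + 2*(0)*conj(-2) + 2*(-2)*conj(-1) + 2*(0)*conj(1) + 6*(0)*conj(0) + 6*(0)*conj(0)]
      = (1/24)[(8) + (8) + (0) + (4) + (0) + (4) + (0) + (0) + (0)] = 24/24 = 1
  <chi_5*chi_7, chi_7> = (1/24)[1*(4)*conj(2) + 1*(4)*conj(-2) + 2*(0)*conj(0) + 2*(-2)*conj(-2) + 2*(0)*conj(0) + 2*(-2)*conj(2) + 2*(0)*conj(0) + 6*(0)*conj(0) + 6*(0)*conj(0)]
      = (1/24)[(8) + (-8) + (0) + (8) + (0) + (-8) + (0) + (0) + (0)] = 0/24 = 0
  <chi_5*chi_7, chi_8> = (1/24)[1*(4)*conj(2) + 1*(4)*conj(2) + 2*(0)*conj(-1) + 2*(-2)*conj(-1) + 2*(0)*conj(2) + 2*(-2)*conj(-1) + 2*(0)*conj(-1) + 6*(0)*conj(0) + 6*(0)*conj(0)]
      = (1/24)[(8) + (8) + (0) + (4) + (0) + (4) + (0) + (0) + (0)] = 24/24 = 1
  <chi_5*chi_7, chi_9> = (1/24)[1*(4)*conj(2) + 1*(4)*conj(-2) + 2*(0)*conj(-sqrt(3)) + 2*(-2)*conj(1) + 2*(0)*conj(0) + 2*(-2)*conj(-1) + 2*(0)*conj(sqrt(3)) + 6*(0)*conj(0) + 6*(0)*conj(0)]
      = (1/24)[(8) + (-8) + (0) + (-4) + (0) + (4) + (0) + (0) + (0)] = 0/24 = 0
Hence the multiplicities are chi_6: 1, chi_8: 1. Dimension check: dim(chi_5)*dim(chi_7) = 2*2 = 4 and sum (mult * dim) = 1*2 + 1*2 = 4.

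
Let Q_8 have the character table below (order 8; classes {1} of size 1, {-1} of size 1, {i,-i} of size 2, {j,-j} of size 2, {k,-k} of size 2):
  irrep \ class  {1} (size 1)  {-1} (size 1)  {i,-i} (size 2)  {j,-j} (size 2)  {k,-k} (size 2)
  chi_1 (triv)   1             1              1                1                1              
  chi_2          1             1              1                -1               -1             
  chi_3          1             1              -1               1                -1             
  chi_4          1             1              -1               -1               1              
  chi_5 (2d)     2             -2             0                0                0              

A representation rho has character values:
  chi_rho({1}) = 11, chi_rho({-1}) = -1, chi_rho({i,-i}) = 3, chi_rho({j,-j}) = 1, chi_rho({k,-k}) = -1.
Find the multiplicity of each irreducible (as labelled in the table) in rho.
Multiplicities: chi_1: 2, chi_2: 2, chi_3: 1, chi_4: 0, chi_5: 3.

Details: Use <chi_rho, chi> = (1/|G|) sum_C |C| * chi_rho(C) * conj(chi(C)) with |G| = 8 for each irreducible chi in the table:
  <chi_rho, chi_1> = (1/8)[1*(11)*conj(1) + 1*(-1)*conj(1) + 2*(3)*conj(1) + 2*(1)*conj(1) + 2*(-1)*conj(1)]
      = (1/8)[(11) + (-1) + (6) + (2) + (-2)] = 16/8 = 2
  <chi_rho, chi_2> = (1/8)[1*(11)*conj(1) + 1*(-1)*conj(1) + 2*(3)*conj(1) + 2*(1)*conj(-1) + 2*(-1)*conj(-1)]
      = (1/8)[(11) + (-1) + (6) + (-2) + (2)] = 16/8 = 2
  <chi_rho, chi_3> = (1/8)[1*(11)*conj(1) + 1*(-1)*conj(1) + 2*(3)*conj(-1) + 2*(1)*conj(1) + 2*(-1)*conj(-1)]
      = (1/8)[(11) + (-1) + (-6) + (2) + (2)] = 8/8 = 1
  <chi_rho, chi_4> = (1/8)[1*(11)*conj(1) + 1*(-1)*conj(1) + 2*(3)*conj(-1) + 2*(1)*conj(-1) + 2*(-1)*conj(1)]
      = (1/8)[(11) + (-1) + (-6) + (-2) + (-2)] = 0/8 = 0
  <chi_rho, chi_5> = (1/8)[1*(11)*conj(2) + 1*(-1)*conj(-2) + 2*(3)*conj(0) + 2*(1)*conj(0) + 2*(-1)*conj(0)]
      = (1/8)[(22) + (2) + (0) + (0) + (0)] = 24/8 = 3
Dimension check: dim(rho) = sum (mult * dim) = 2*1 + 2*1 + 1*1 + 0*1 + 3*2 = 11 = chi_rho(e) = 11.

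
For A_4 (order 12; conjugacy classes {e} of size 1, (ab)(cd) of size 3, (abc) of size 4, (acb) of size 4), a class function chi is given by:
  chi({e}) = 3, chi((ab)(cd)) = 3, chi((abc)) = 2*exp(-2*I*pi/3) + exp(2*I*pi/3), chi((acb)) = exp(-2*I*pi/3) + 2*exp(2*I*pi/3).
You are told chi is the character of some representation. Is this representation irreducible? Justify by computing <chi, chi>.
Not irreducible (reducible): <chi, chi> = 5 > 1.

Reasoning: <chi, chi> = (1/|G|) sum_C |C| * |chi(C)|^2 = (1/12)[1*|3|^2 + 3*|3|^2 + 4*|2*exp(-2*I*pi/3) + exp(2*I*pi/3)|^2 + 4*|exp(-2*I*pi/3) + 2*exp(2*I*pi/3)|^2]
  = (1/12)[(9) + (27) + (12) + (12)] = 60/12 = 5.
(Exp terms are combined using exp(i*s)*conj(exp(i*t)) = exp(i*(s-t)), and sums of them are collapsed using the identity that for every m > 1 the m distinct m-th roots of unity sum to 0, e.g. 1 + exp(2*I*pi/3) + exp(-2*I*pi/3) = 0.)
A character is irreducible iff <chi, chi> = 1, so this representation is reducible.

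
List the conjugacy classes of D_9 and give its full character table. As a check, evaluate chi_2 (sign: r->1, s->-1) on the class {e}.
Conjugacy classes: {e} of size 1, {r^1, r^8} of size 2, {r^2, r^7} of size 2, {r^3, r^6} of size 2, {r^4, r^5} of size 2, {s, sr, ..., sr^8} of size 9.
Character table:
  irrep \ class              {e} (size 1)  {r^1, r^8} (size 2)  {r^2, r^7} (size 2)  {r^3, r^6} (size 2)  {r^4, r^5} (size 2)  {s, sr, ..., sr^8} (size 9)
  chi_1 (triv)               1             1                    1                    1                    1                    1                          
  chi_2 (sign: r->1, s->-1)  1             1                    1                    1                    1                    -1                         
  chi_3 (2d, j=1)            2             2*cos(2*pi/9)        2*cos(4*pi/9)        -1                   -2*cos(pi/9)         0                          
  chi_4 (2d, j=2)            2             2*cos(4*pi/9)        -2*cos(pi/9)         -1                   2*cos(2*pi/9)        0                          
  chi_5 (2d, j=3)            2             -1                   -1                   2                    -1                   0                          
  chi_6 (2d, j=4)            2             -2*cos(pi/9)         2*cos(2*pi/9)        -1                   2*cos(4*pi/9)        0                          

Spot check: chi_2 (sign: r->1, s->-1) on {e} = 1.

D_9 has order 2*9 = 18 with 6 conjugacy classes, hence 6 irreducibles. Sum of squared dims 1 + 1 + 4 + 4 + 4 + 4 = 18 = |G|. Linear characters come from the abelianisation; the 2-dimensional irreps have character r^k -> 2*cos(2*pi*j*k/9), reflections -> 0.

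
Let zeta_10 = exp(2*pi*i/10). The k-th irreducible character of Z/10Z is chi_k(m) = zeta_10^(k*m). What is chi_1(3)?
chi_1(3) = zeta_10^3 = exp(3*I*pi/5)

Explanation: chi_1(3) = zeta_10^(1*3) = zeta_10^3. Since zeta_10^10 = 1, this equals zeta_10^3 = exp(2*pi*i*3/10) = exp(3*I*pi/5).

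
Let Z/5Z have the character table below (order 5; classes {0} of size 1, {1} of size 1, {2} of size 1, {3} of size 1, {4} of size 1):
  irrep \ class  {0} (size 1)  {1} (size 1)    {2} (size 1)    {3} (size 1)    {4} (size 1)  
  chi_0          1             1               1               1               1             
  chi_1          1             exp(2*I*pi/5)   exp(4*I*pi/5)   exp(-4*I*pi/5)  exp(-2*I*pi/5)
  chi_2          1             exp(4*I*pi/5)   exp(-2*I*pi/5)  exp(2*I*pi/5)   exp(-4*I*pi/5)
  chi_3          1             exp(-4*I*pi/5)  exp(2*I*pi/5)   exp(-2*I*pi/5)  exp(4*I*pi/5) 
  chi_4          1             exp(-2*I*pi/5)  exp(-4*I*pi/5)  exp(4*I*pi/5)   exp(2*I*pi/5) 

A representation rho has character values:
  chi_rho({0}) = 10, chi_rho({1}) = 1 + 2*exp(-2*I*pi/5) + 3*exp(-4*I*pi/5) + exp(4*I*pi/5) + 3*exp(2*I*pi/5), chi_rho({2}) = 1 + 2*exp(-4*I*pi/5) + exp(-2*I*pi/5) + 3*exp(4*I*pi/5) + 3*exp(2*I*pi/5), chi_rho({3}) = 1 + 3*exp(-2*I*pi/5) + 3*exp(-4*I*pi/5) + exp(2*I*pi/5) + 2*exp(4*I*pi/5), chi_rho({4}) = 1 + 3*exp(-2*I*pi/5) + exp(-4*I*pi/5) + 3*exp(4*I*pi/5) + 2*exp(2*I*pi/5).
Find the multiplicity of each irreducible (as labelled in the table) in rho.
Multiplicities: chi_0: 1, chi_1: 3, chi_2: 1, chi_3: 3, chi_4: 2.

Justification: Use <chi_rho, chi> = (1/|G|) sum_C |C| * chi_rho(C) * conj(chi(C)) with |G| = 5 for each irreducible chi in the table:
  <chi_rho, chi_0> = (1/5)[1*(10)*conj(1) + 1*(1 + 2*exp(-2*I*pi/5) + 3*exp(-4*I*pi/5) + exp(4*I*pi/5) + 3*exp(2*I*pi/5))*conj(1) + 1*(1 + 2*exp(-4*I*pi/5) + exp(-2*I*pi/5) + 3*exp(4*I*pi/5) + 3*exp(2*I*pi/5))*conj(1) + 1*(1 + 3*exp(-2*I*pi/5) + 3*exp(-4*I*pi/5) + exp(2*I*pi/5) + 2*exp(4*I*pi/5))*conj(1) + 1*(1 + 3*exp(-2*I*pi/5) + exp(-4*I*pi/5) + 3*exp(4*I*pi/5) + 2*exp(2*I*pi/5))*conj(1)]
      = (1/5)[(10) + (1 + 2*exp(-2*I*pi/5) + 3*exp(-4*I*pi/5) + exp(4*I*pi/5) + 3*exp(2*I*pi/5)) + (1 + 2*exp(-4*I*pi/5) + exp(-2*I*pi/5) + 3*exp(4*I*pi/5) + 3*exp(2*I*pi/5)) + (1 + 3*exp(-2*I*pi/5) + 3*exp(-4*I*pi/5) + exp(2*I*pi/5) + 2*exp(4*I*pi/5)) + (1 + 3*exp(-2*I*pi/5) + exp(-4*I*pi/5) + 3*exp(4*I*pi/5) + 2*exp(2*I*pi/5))] = 5/5 = 1
  <chi_rho, chi_1> = (1/5)[1*(10)*conj(1) + 1*(1 + 2*exp(-2*I*pi/5) + 3*exp(-4*I*pi/5) + exp(4*I*pi/5) + 3*exp(2*I*pi/5))*conj(exp(2*I*pi/5)) + 1*(1 + 2*exp(-4*I*pi/5) + exp(-2*I*pi/5) + 3*exp(4*I*pi/5) + 3*exp(2*I*pi/5))*conj(exp(4*I*pi/5)) + 1*(1 + 3*exp(-2*I*pi/5) + 3*exp(-4*I*pi/5) + exp(2*I*pi/5) + 2*exp(4*I*pi/5))*conj(exp(-4*I*pi/5)) + 1*(1 + 3*exp(-2*I*pi/5) + exp(-4*I*pi/5) + 3*exp(4*I*pi/5) + 2*exp(2*I*pi/5))*conj(exp(-2*I*pi/5))]
      = (1/5)[(10) + (3 + 2*exp(-4*I*pi/5) + exp(-2*I*pi/5) + exp(2*I*pi/5) + 3*exp(4*I*pi/5)) + (3 + 3*exp(-2*I*pi/5) + exp(-4*I*pi/5) + exp(4*I*pi/5) + 2*exp(2*I*pi/5)) + (3 + 2*exp(-2*I*pi/5) + exp(-4*I*pi/5) + exp(4*I*pi/5) + 3*exp(2*I*pi/5)) + (3 + 3*exp(-4*I*pi/5) + exp(-2*I*pi/5) + exp(2*I*pi/5) + 2*exp(4*I*pi/5))] = 15/5 = 3
  <chi_rho, chi_2> = (1/5)[1*(10)*conj(1) + 1*(1 + 2*exp(-2*I*pi/5) + 3*exp(-4*I*pi/5) + exp(4*I*pi/5) + 3*exp(2*I*pi/5))*conj(exp(4*I*pi/5)) + 1*(1 + 2*exp(-4*I*pi/5) + exp(-2*I*pi/5) + 3*exp(4*I*pi/5) + 3*exp(2*I*pi/5))*conj(exp(-2*I*pi/5)) + 1*(1 + 3*exp(-2*I*pi/5) + 3*exp(-4*I*pi/5) + exp(2*I*pi/5) + 2*exp(4*I*pi/5))*conj(exp(2*I*pi/5)) + 1*(1 + 3*exp(-2*I*pi/5) + exp(-4*I*pi/5) + 3*exp(4*I*pi/5) + 2*exp(2*I*pi/5))*conj(exp(-4*I*pi/5))]
      = (1/5)[(10) + (1 + 3*exp(-2*I*pi/5) + exp(-4*I*pi/5) + 2*exp(4*I*pi/5) + 3*exp(2*I*pi/5)) + (1 + 2*exp(-2*I*pi/5) + 3*exp(-4*I*pi/5) + exp(2*I*pi/5) + 3*exp(4*I*pi/5)) + (1 + 3*exp(-4*I*pi/5) + exp(-2*I*pi/5) + 3*exp(4*I*pi/5) + 2*exp(2*I*pi/5)) + (1 + 3*exp(-2*I*pi/5) + 2*exp(-4*I*pi/5) + exp(4*I*pi/5) + 3*exp(2*I*pi/5))] = 5/5 = 1
  <chi_rho, chi_3> = (1/5)[1*(10)*conj(1) + 1*(1 + 2*exp(-2*I*pi/5) + 3*exp(-4*I*pi/5) + exp(4*I*pi/5) + 3*exp(2*I*pi/5))*conj(exp(-4*I*pi/5)) + 1*(1 + 2*exp(-4*I*pi/5) + exp(-2*I*pi/5) + 3*exp(4*I*pi/5) + 3*exp(2*I*pi/5))*conj(exp(2*I*pi/5)) + 1*(1 + 3*exp(-2*I*pi/5) + 3*exp(-4*I*pi/5) + exp(2*I*pi/5) + 2*exp(4*I*pi/5))*conj(exp(-2*I*pi/5)) + 1*(1 + 3*exp(-2*I*pi/5) + exp(-4*I*pi/5) + 3*exp(4*I*pi/5) + 2*exp(2*I*pi/5))*conj(exp(4*I*pi/5))]
      = (1/5)[(10) + (3 + 3*exp(-4*I*pi/5) + exp(-2*I*pi/5) + exp(4*I*pi/5) + 2*exp(2*I*pi/5)) + (3 + exp(-2*I*pi/5) + exp(-4*I*pi/5) + 2*exp(4*I*pi/5) + 3*exp(2*I*pi/5)) + (3 + 3*exp(-2*I*pi/5) + 2*exp(-4*I*pi/5) + exp(4*I*pi/5) + exp(2*I*pi/5)) + (3 + 2*exp(-2*I*pi/5) + exp(-4*I*pi/5) + exp(2*I*pi/5) + 3*exp(4*I*pi/5))] = 15/5 = 3
  <chi_rho, chi_4> = (1/5)[1*(10)*conj(1) + 1*(1 + 2*exp(-2*I*pi/5) + 3*exp(-4*I*pi/5) + exp(4*I*pi/5) + 3*exp(2*I*pi/5))*conj(exp(-2*I*pi/5)) + 1*(1 + 2*exp(-4*I*pi/5) + exp(-2*I*pi/5) + 3*exp(4*I*pi/5) + 3*exp(2*I*pi/5))*conj(exp(-4*I*pi/5)) + 1*(1 + 3*exp(-2*I*pi/5) + 3*exp(-4*I*pi/5) + exp(2*I*pi/5) + 2*exp(4*I*pi/5))*conj(exp(4*I*pi/5)) + 1*(1 + 3*exp(-2*I*pi/5) + exp(-4*I*pi/5) + 3*exp(4*I*pi/5) + 2*exp(2*I*pi/5))*conj(exp(2*I*pi/5))]
      = (1/5)[(10) + (2 + 3*exp(-2*I*pi/5) + exp(-4*I*pi/5) + exp(2*I*pi/5) + 3*exp(4*I*pi/5)) + (2 + 3*exp(-2*I*pi/5) + 3*exp(-4*I*pi/5) + exp(4*I*pi/5) + exp(2*I*pi/5)) + (2 + exp(-2*I*pi/5) + exp(-4*I*pi/5) + 3*exp(4*I*pi/5) + 3*exp(2*I*pi/5)) + (2 + 3*exp(-4*I*pi/5) + exp(-2*I*pi/5) + exp(4*I*pi/5) + 3*exp(2*I*pi/5))] = 10/5 = 2
(Exp terms are combined using exp(i*s)*conj(exp(i*t)) = exp(i*(s-t)), and sums of them are collapsed using the identity that for every m > 1 the m distinct m-th roots of unity sum to 0, e.g. 1 + exp(2*I*pi/3) + exp(-2*I*pi/3) = 0.)
Dimension check: dim(rho) = sum (mult * dim) = 1*1 + 3*1 + 1*1 + 3*1 + 2*1 = 10 = chi_rho(e) = 10.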